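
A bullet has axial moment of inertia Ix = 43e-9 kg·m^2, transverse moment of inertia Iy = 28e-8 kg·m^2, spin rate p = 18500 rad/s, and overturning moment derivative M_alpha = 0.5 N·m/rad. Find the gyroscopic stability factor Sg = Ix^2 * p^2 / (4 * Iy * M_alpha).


Sg = Ix^2 * p^2 / (4 * Iy * M_alpha) = (43e-9)^2 * 18500^2 / (4 * 28e-8 * 0.5) = 1.13

1.13


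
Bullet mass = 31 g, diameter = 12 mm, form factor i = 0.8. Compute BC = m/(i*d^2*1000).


BC = m/(i*d^2*1000) = 31/(0.8 * 12^2 * 1000) = 0.0002691

0.0002691


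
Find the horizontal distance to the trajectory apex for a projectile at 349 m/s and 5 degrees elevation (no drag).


R = v0^2*sin(2*theta)/g = 349^2*sin(2*5°)/9.81 = 2156.02 m
apex_dist = R/2 = 2156.02/2 = 1078 m

1078 m


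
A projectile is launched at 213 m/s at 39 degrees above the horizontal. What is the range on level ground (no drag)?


R = v0^2 * sin(2*theta) / g = 213^2 * sin(2*39°) / 9.81 = 4524 m

4524 m


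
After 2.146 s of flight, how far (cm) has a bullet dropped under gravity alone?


drop = 0.5*g*t^2 = 0.5*9.81*2.146^2 = 22.5891 m ≈ 2259 cm

2259 cm


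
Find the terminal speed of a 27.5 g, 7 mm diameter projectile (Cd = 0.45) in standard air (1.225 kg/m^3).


A = pi*(d/2)^2 = pi*(7/2000)^2 = 3.84845e-05 m^2
vt = sqrt(2mg/(Cd*rho*A)) = sqrt(2*0.0275*9.81/(0.45 * 1.225 * 3.84845e-05)) = 159.5 m/s

159.5 m/s


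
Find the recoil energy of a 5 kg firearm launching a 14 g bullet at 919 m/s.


v_r = m_p*v_p/m_gun = 0.014*919/5 = 2.5732 m/s, E_r = 0.5*m_gun*v_r^2 = 0.5*5*2.5732^2 = 16.55 J

16.55 J


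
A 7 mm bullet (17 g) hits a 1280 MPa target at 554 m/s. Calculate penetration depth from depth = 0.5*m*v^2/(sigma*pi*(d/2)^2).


A = pi*(d/2)^2 = pi*(7/2)^2 = 38.4845 mm^2
E = 0.5*m*v^2 = 0.5*0.017*554^2 = 2608.79 J
depth = E/(sigma*A) = 2608.79 J / (1280 MPa * 38.4845 mm^2) = 2608.79/(1280 * 38.4845) m = 0.0529593 m ≈ 52.96 mm

52.96 mm


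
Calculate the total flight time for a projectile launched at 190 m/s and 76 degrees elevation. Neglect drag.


T = 2*v0*sin(theta)/g = 2*190*sin(76°)/9.81 = 37.59 s

37.59 s


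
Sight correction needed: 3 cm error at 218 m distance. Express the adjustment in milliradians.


1 mrad subtends 1 cm per 10 m of range, so adj = error_cm / (dist_m / 10) = 3 / (218/10) = 0.1376 mrad

0.1376 mrad


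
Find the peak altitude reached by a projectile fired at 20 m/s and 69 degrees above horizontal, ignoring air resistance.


H = (v0*sin(theta))^2 / (2g) = (20*sin(69°))^2 / (2*9.81) = 17.77 m

17.77 m


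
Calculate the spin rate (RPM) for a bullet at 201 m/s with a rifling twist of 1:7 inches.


twist_m = 7*0.0254 = 0.1778 m
spin = v/twist = 201/0.1778 = 1130.484 rev/s
RPM = spin*60 = 1130.484*60 ≈ 67829 RPM

67829 RPM


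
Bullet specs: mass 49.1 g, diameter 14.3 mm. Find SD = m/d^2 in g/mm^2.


SD = m/d^2 = 49.1/14.3^2 = 0.2401 g/mm^2

0.2401 g/mm^2


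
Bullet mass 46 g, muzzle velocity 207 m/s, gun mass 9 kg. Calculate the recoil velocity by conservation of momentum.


v_recoil = m_p * v_p / m_gun = 0.046 * 207 / 9 = 1.058 m/s

1.058 m/s


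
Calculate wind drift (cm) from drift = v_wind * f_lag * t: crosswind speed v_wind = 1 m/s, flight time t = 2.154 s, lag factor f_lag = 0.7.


drift = v_wind * lag * t = 1 * 0.7 * 2.154 = 1.5078 m ≈ 150.8 cm

150.8 cm


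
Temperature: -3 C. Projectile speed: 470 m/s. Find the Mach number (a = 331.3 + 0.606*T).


a = 331.3 + 0.606*(-3) = 329.482 m/s
M = v/a = 470/329.482 = 1.426

1.426


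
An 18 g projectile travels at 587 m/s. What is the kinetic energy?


E = 0.5*m*v^2 = 0.5*0.018*587^2 = 3101 J

3101 J


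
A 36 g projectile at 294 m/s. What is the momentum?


p = m*v = 0.036*294 = 10.58 kg·m/s

10.58 kg·m/s


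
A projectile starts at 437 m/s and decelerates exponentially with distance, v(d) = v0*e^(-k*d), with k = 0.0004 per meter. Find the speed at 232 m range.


v = v0*exp(-k*d) = 437*exp(-0.0004*232) = 398.3 m/s

398.3 m/s


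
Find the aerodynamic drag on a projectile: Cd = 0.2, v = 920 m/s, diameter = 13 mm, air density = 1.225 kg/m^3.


A = pi*(d/2)^2 = pi*(13/2000)^2 = 1.32732e-04 m^2
Fd = 0.5*Cd*rho*A*v^2 = 0.5*0.2*1.225*1.32732e-04*920^2 = 13.76 N

13.76 N


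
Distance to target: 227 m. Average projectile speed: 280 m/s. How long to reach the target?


t = d/v = 227/280 = 0.8107 s

0.8107 s


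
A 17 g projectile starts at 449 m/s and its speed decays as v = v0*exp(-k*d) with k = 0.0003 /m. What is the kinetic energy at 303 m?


v = v0*exp(-k*d) = 449*exp(-0.0003*303) = 409.986 m/s
E = 0.5*m*v^2 = 0.5*0.017*409.986^2 = 1429 J

1429 J


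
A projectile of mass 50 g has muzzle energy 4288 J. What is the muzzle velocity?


v = sqrt(2*E/m) = sqrt(2*4288/0.05) = 414.1 m/s

414.1 m/s


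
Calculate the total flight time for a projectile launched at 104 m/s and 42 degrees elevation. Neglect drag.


T = 2*v0*sin(theta)/g = 2*104*sin(42°)/9.81 = 14.19 s

14.19 s


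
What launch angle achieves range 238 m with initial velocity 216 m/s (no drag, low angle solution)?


sin(2*theta) = R*g/v0^2 = 238*9.81/216^2 = 0.0500424, theta = arcsin(0.0500424)/2 = 1.434°

1.434 degrees


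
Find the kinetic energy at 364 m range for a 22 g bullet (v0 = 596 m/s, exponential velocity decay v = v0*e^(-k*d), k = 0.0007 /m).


v = v0*exp(-k*d) = 596*exp(-0.0007*364) = 461.943 m/s
E = 0.5*m*v^2 = 0.5*0.022*461.943^2 = 2347 J

2347 J


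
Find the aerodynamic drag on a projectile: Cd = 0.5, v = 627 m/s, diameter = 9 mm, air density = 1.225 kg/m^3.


A = pi*(d/2)^2 = pi*(9/2000)^2 = 6.36173e-05 m^2
Fd = 0.5*Cd*rho*A*v^2 = 0.5*0.5*1.225*6.36173e-05*627^2 = 7.659 N

7.659 N


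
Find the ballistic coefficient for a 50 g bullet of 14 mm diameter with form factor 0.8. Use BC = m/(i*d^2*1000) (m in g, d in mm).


BC = m/(i*d^2*1000) = 50/(0.8 * 14^2 * 1000) = 0.0003189

0.0003189


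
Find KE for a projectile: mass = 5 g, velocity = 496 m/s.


E = 0.5*m*v^2 = 0.5*0.005*496^2 = 615 J

615 J


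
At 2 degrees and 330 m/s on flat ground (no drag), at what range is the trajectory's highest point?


R = v0^2*sin(2*theta)/g = 330^2*sin(2*2°)/9.81 = 774.361 m
apex_dist = R/2 = 774.361/2 = 387.2 m

387.2 m


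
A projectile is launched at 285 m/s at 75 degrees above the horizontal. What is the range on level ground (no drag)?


R = v0^2 * sin(2*theta) / g = 285^2 * sin(2*75°) / 9.81 = 4140 m

4140 m


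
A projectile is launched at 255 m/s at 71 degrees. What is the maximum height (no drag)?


H = (v0*sin(theta))^2 / (2g) = (255*sin(71°))^2 / (2*9.81) = 2963 m

2963 m


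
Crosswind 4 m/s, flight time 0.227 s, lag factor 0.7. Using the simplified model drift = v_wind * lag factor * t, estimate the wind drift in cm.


drift = v_wind * lag * t = 4 * 0.7 * 0.227 = 0.6356 m ≈ 63.56 cm

63.56 cm


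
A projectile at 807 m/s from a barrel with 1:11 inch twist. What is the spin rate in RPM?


twist_m = 11*0.0254 = 0.2794 m
spin = v/twist = 807/0.2794 = 2888.332 rev/s
RPM = spin*60 = 2888.332*60 ≈ 173300 RPM

173300 RPM


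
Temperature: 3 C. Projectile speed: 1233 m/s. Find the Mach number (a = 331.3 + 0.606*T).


a = 331.3 + 0.606*(3) = 333.118 m/s
M = v/a = 1233/333.118 = 3.701

3.701


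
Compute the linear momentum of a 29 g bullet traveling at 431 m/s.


p = m*v = 0.029*431 = 12.5 kg·m/s

12.5 kg·m/s


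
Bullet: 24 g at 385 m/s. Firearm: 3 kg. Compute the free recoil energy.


v_r = m_p*v_p/m_gun = 0.024*385/3 = 3.08 m/s, E_r = 0.5*m_gun*v_r^2 = 0.5*3*3.08^2 = 14.23 J

14.23 J


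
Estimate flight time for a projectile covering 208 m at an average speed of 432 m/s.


t = d/v = 208/432 = 0.4815 s

0.4815 s


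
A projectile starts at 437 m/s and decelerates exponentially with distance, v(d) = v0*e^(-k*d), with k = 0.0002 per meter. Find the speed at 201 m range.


v = v0*exp(-k*d) = 437*exp(-0.0002*201) = 419.8 m/s

419.8 m/s


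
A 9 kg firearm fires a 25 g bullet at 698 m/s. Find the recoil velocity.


v_recoil = m_p * v_p / m_gun = 0.025 * 698 / 9 = 1.939 m/s

1.939 m/s


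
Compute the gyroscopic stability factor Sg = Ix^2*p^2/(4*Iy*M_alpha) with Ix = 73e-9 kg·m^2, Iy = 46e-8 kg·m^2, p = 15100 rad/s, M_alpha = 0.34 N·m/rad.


Sg = Ix^2 * p^2 / (4 * Iy * M_alpha) = (73e-9)^2 * 15100^2 / (4 * 46e-8 * 0.34) = 1.942

1.942


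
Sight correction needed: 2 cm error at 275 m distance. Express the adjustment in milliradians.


1 mrad subtends 1 cm per 10 m of range, so adj = error_cm / (dist_m / 10) = 2 / (275/10) = 0.07273 mrad

0.07273 mrad


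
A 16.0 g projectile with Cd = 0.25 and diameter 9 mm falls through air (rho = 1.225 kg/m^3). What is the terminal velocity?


A = pi*(d/2)^2 = pi*(9/2000)^2 = 6.36173e-05 m^2
vt = sqrt(2mg/(Cd*rho*A)) = sqrt(2*0.016*9.81/(0.25 * 1.225 * 6.36173e-05)) = 126.9 m/s

126.9 m/s


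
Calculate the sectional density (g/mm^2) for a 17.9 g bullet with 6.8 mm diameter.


SD = m/d^2 = 17.9/6.8^2 = 0.3871 g/mm^2

0.3871 g/mm^2


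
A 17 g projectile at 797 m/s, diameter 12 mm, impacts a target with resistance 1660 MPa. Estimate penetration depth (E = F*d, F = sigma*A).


A = pi*(d/2)^2 = pi*(12/2)^2 = 113.097 mm^2
E = 0.5*m*v^2 = 0.5*0.017*797^2 = 5399.28 J
depth = E/(sigma*A) = 5399.28 J / (1660 MPa * 113.097 mm^2) = 5399.28/(1660 * 113.097) m = 0.0287591 m ≈ 28.76 mm

28.76 mm


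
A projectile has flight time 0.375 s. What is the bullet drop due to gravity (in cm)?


drop = 0.5*g*t^2 = 0.5*9.81*0.375^2 = 0.689766 m ≈ 68.98 cm

68.98 cm


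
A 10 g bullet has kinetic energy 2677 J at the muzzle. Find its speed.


v = sqrt(2*E/m) = sqrt(2*2677/0.01) = 731.7 m/s

731.7 m/s


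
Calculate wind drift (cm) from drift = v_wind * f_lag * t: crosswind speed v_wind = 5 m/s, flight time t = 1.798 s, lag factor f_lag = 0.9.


drift = v_wind * lag * t = 5 * 0.9 * 1.798 = 8.091 m ≈ 809.1 cm

809.1 cm


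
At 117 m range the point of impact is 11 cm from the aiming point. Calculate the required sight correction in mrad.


1 mrad subtends 1 cm per 10 m of range, so adj = error_cm / (dist_m / 10) = 11 / (117/10) = 0.9402 mrad

0.9402 mrad


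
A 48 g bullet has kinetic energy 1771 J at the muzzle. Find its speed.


v = sqrt(2*E/m) = sqrt(2*1771/0.048) = 271.6 m/s

271.6 m/s


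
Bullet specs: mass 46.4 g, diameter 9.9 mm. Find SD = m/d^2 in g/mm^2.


SD = m/d^2 = 46.4/9.9^2 = 0.4734 g/mm^2

0.4734 g/mm^2


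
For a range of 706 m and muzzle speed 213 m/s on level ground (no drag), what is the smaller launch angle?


sin(2*theta) = R*g/v0^2 = 706*9.81/213^2 = 0.152656, theta = arcsin(0.152656)/2 = 4.39°

4.39 degrees


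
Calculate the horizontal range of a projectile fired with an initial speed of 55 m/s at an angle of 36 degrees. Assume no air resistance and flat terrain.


R = v0^2 * sin(2*theta) / g = 55^2 * sin(2*36°) / 9.81 = 293.3 m

293.3 m


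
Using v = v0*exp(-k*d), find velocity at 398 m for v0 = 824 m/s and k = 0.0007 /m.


v = v0*exp(-k*d) = 824*exp(-0.0007*398) = 623.6 m/s

623.6 m/s


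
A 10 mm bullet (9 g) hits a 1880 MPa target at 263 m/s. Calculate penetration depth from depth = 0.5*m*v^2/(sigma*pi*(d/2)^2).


A = pi*(d/2)^2 = pi*(10/2)^2 = 78.5398 mm^2
E = 0.5*m*v^2 = 0.5*0.009*263^2 = 311.26 J
depth = E/(sigma*A) = 311.26 J / (1880 MPa * 78.5398 mm^2) = 311.26/(1880 * 78.5398) m = 0.00210803 m ≈ 2.108 mm

2.108 mm


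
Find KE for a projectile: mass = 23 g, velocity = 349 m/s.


E = 0.5*m*v^2 = 0.5*0.023*349^2 = 1401 J

1401 J


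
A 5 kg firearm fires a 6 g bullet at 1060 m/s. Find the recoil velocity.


v_recoil = m_p * v_p / m_gun = 0.006 * 1060 / 5 = 1.272 m/s

1.272 m/s


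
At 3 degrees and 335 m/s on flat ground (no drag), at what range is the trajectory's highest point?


R = v0^2*sin(2*theta)/g = 335^2*sin(2*3°)/9.81 = 1195.79 m
apex_dist = R/2 = 1195.79/2 = 597.9 m

597.9 m


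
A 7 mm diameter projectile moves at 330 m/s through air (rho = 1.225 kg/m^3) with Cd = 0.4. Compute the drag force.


A = pi*(d/2)^2 = pi*(7/2000)^2 = 3.84845e-05 m^2
Fd = 0.5*Cd*rho*A*v^2 = 0.5*0.4*1.225*3.84845e-05*330^2 = 1.027 N

1.027 N


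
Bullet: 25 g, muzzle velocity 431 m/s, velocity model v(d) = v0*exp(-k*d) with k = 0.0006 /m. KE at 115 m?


v = v0*exp(-k*d) = 431*exp(-0.0006*115) = 402.264 m/s
E = 0.5*m*v^2 = 0.5*0.025*402.264^2 = 2023 J

2023 J


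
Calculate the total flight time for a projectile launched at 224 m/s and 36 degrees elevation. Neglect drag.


T = 2*v0*sin(theta)/g = 2*224*sin(36°)/9.81 = 26.84 s

26.84 s


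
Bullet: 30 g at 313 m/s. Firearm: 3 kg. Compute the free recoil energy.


v_r = m_p*v_p/m_gun = 0.03*313/3 = 3.13 m/s, E_r = 0.5*m_gun*v_r^2 = 0.5*3*3.13^2 = 14.7 J

14.7 J


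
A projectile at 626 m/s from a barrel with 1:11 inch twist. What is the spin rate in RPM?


twist_m = 11*0.0254 = 0.2794 m
spin = v/twist = 626/0.2794 = 2240.515 rev/s
RPM = spin*60 = 2240.515*60 ≈ 134431 RPM

134431 RPM


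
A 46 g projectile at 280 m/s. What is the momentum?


p = m*v = 0.046*280 = 12.88 kg·m/s

12.88 kg·m/s


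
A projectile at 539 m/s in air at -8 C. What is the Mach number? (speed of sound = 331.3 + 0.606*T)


a = 331.3 + 0.606*(-8) = 326.452 m/s
M = v/a = 539/326.452 = 1.651

1.651


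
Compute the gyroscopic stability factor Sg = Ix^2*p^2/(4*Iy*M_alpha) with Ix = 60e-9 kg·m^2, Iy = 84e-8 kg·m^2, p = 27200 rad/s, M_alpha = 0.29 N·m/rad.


Sg = Ix^2 * p^2 / (4 * Iy * M_alpha) = (60e-9)^2 * 27200^2 / (4 * 84e-8 * 0.29) = 2.733

2.733


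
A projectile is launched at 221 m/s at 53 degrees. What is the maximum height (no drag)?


H = (v0*sin(theta))^2 / (2g) = (221*sin(53°))^2 / (2*9.81) = 1588 m

1588 m


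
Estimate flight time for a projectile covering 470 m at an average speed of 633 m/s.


t = d/v = 470/633 = 0.7425 s

0.7425 s


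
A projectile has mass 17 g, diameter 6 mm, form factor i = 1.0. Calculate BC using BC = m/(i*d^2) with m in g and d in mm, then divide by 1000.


BC = m/(i*d^2*1000) = 17/(1.0 * 6^2 * 1000) = 0.0004722

0.0004722


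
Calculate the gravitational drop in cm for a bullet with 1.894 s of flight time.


drop = 0.5*g*t^2 = 0.5*9.81*1.894^2 = 17.5954 m ≈ 1760 cm

1760 cm


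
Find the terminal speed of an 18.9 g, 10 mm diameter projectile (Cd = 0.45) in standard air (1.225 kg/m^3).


A = pi*(d/2)^2 = pi*(10/2000)^2 = 7.85398e-05 m^2
vt = sqrt(2mg/(Cd*rho*A)) = sqrt(2*0.0189*9.81/(0.45 * 1.225 * 7.85398e-05)) = 92.55 m/s

92.55 m/s


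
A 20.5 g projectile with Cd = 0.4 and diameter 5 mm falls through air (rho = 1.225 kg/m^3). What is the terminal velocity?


A = pi*(d/2)^2 = pi*(5/2000)^2 = 1.96350e-05 m^2
vt = sqrt(2mg/(Cd*rho*A)) = sqrt(2*0.0205*9.81/(0.4 * 1.225 * 1.96350e-05)) = 204.5 m/s

204.5 m/s


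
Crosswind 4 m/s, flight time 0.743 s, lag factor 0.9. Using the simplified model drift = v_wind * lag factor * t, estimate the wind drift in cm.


drift = v_wind * lag * t = 4 * 0.9 * 0.743 = 2.6748 m ≈ 267.5 cm

267.5 cm


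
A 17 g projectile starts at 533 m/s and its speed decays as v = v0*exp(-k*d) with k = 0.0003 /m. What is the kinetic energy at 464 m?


v = v0*exp(-k*d) = 533*exp(-0.0003*464) = 463.739 m/s
E = 0.5*m*v^2 = 0.5*0.017*463.739^2 = 1828 J

1828 J


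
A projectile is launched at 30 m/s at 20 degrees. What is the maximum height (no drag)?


H = (v0*sin(theta))^2 / (2g) = (30*sin(20°))^2 / (2*9.81) = 5.366 m

5.366 m


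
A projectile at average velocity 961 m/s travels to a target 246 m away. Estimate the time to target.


t = d/v = 246/961 = 0.256 s

0.256 s


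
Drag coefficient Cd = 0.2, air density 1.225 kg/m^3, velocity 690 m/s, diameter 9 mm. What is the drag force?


A = pi*(d/2)^2 = pi*(9/2000)^2 = 6.36173e-05 m^2
Fd = 0.5*Cd*rho*A*v^2 = 0.5*0.2*1.225*6.36173e-05*690^2 = 3.71 N

3.71 N


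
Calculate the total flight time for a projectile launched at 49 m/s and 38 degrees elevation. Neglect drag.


T = 2*v0*sin(theta)/g = 2*49*sin(38°)/9.81 = 6.15 s

6.15 s


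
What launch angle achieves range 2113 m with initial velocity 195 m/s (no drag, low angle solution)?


sin(2*theta) = R*g/v0^2 = 2113*9.81/195^2 = 0.545129, theta = arcsin(0.545129)/2 = 16.52°

16.52 degrees


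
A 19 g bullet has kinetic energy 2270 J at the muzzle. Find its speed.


v = sqrt(2*E/m) = sqrt(2*2270/0.019) = 488.8 m/s

488.8 m/s


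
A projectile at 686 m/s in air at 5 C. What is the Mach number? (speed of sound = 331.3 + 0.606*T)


a = 331.3 + 0.606*(5) = 334.33 m/s
M = v/a = 686/334.33 = 2.052

2.052


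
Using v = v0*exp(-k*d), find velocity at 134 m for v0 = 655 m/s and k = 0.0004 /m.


v = v0*exp(-k*d) = 655*exp(-0.0004*134) = 620.8 m/s

620.8 m/s


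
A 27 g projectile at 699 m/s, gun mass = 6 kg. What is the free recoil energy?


v_r = m_p*v_p/m_gun = 0.027*699/6 = 3.1455 m/s, E_r = 0.5*m_gun*v_r^2 = 0.5*6*3.1455^2 = 29.68 J

29.68 J


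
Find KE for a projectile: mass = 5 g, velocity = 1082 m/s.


E = 0.5*m*v^2 = 0.5*0.005*1082^2 = 2927 J

2927 J


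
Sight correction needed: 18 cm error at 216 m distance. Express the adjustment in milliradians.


1 mrad subtends 1 cm per 10 m of range, so adj = error_cm / (dist_m / 10) = 18 / (216/10) = 0.8333 mrad

0.8333 mrad


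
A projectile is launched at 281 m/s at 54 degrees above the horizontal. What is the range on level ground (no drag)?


R = v0^2 * sin(2*theta) / g = 281^2 * sin(2*54°) / 9.81 = 7655 m

7655 m


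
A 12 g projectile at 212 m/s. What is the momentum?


p = m*v = 0.012*212 = 2.544 kg·m/s

2.544 kg·m/s


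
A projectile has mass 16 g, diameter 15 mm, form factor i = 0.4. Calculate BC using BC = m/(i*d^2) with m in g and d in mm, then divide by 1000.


BC = m/(i*d^2*1000) = 16/(0.4 * 15^2 * 1000) = 0.0001778

0.0001778


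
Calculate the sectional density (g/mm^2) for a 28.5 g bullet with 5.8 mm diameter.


SD = m/d^2 = 28.5/5.8^2 = 0.8472 g/mm^2

0.8472 g/mm^2


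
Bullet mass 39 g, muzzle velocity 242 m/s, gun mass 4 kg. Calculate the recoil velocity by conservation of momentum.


v_recoil = m_p * v_p / m_gun = 0.039 * 242 / 4 = 2.36 m/s

2.36 m/s


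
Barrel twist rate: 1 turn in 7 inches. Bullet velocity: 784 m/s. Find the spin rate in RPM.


twist_m = 7*0.0254 = 0.1778 m
spin = v/twist = 784/0.1778 = 4409.449 rev/s
RPM = spin*60 = 4409.449*60 ≈ 264567 RPM

264567 RPM


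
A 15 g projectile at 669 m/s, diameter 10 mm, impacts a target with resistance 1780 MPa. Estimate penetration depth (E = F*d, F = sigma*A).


A = pi*(d/2)^2 = pi*(10/2)^2 = 78.5398 mm^2
E = 0.5*m*v^2 = 0.5*0.015*669^2 = 3356.71 J
depth = E/(sigma*A) = 3356.71 J / (1780 MPa * 78.5398 mm^2) = 3356.71/(1780 * 78.5398) m = 0.0240106 m ≈ 24.01 mm

24.01 mm


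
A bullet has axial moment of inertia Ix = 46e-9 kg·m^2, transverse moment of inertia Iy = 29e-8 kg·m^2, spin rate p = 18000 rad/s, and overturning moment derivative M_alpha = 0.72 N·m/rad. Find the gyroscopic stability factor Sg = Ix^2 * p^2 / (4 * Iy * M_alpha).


Sg = Ix^2 * p^2 / (4 * Iy * M_alpha) = (46e-9)^2 * 18000^2 / (4 * 29e-8 * 0.72) = 0.8209

0.8209


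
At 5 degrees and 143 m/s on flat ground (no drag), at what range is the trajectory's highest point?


R = v0^2*sin(2*theta)/g = 143^2*sin(2*5°)/9.81 = 361.971 m
apex_dist = R/2 = 361.971/2 = 181 m

181 m


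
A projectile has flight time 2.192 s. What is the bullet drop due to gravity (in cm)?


drop = 0.5*g*t^2 = 0.5*9.81*2.192^2 = 23.5679 m ≈ 2357 cm

2357 cm


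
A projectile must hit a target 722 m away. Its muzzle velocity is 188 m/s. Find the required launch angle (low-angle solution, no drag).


sin(2*theta) = R*g/v0^2 = 722*9.81/188^2 = 0.200397, theta = arcsin(0.200397)/2 = 5.78°

5.78 degrees


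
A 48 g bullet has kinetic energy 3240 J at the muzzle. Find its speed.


v = sqrt(2*E/m) = sqrt(2*3240/0.048) = 367.4 m/s

367.4 m/s


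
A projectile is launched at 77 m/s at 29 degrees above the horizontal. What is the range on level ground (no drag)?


R = v0^2 * sin(2*theta) / g = 77^2 * sin(2*29°) / 9.81 = 512.5 m

512.5 m


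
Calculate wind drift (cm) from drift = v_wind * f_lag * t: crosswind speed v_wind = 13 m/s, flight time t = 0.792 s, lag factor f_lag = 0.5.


drift = v_wind * lag * t = 13 * 0.5 * 0.792 = 5.148 m ≈ 514.8 cm

514.8 cm


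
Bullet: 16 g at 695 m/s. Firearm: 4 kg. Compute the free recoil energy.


v_r = m_p*v_p/m_gun = 0.016*695/4 = 2.78 m/s, E_r = 0.5*m_gun*v_r^2 = 0.5*4*2.78^2 = 15.46 J

15.46 J


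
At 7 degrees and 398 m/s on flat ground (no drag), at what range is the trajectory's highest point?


R = v0^2*sin(2*theta)/g = 398^2*sin(2*7°)/9.81 = 3906.36 m
apex_dist = R/2 = 3906.36/2 = 1953 m

1953 m


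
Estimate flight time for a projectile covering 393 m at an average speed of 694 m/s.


t = d/v = 393/694 = 0.5663 s

0.5663 s


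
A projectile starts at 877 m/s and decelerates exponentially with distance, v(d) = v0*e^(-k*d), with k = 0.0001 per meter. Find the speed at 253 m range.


v = v0*exp(-k*d) = 877*exp(-0.0001*253) = 855.1 m/s

855.1 m/s


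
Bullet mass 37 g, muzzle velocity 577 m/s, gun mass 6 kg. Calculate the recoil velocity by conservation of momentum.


v_recoil = m_p * v_p / m_gun = 0.037 * 577 / 6 = 3.558 m/s

3.558 m/s


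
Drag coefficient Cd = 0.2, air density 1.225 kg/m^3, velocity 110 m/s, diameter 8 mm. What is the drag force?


A = pi*(d/2)^2 = pi*(8/2000)^2 = 5.02655e-05 m^2
Fd = 0.5*Cd*rho*A*v^2 = 0.5*0.2*1.225*5.02655e-05*110^2 = 0.07451 N

0.07451 N


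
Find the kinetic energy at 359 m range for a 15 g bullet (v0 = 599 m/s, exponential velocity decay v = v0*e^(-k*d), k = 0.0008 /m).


v = v0*exp(-k*d) = 599*exp(-0.0008*359) = 449.467 m/s
E = 0.5*m*v^2 = 0.5*0.015*449.467^2 = 1515 J

1515 J


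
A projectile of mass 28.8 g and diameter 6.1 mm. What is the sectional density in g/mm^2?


SD = m/d^2 = 28.8/6.1^2 = 0.774 g/mm^2

0.774 g/mm^2


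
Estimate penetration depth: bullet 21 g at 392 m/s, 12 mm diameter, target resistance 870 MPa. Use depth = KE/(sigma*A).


A = pi*(d/2)^2 = pi*(12/2)^2 = 113.097 mm^2
E = 0.5*m*v^2 = 0.5*0.021*392^2 = 1613.47 J
depth = E/(sigma*A) = 1613.47 J / (870 MPa * 113.097 mm^2) = 1613.47/(870 * 113.097) m = 0.016398 m ≈ 16.4 mm

16.4 mm


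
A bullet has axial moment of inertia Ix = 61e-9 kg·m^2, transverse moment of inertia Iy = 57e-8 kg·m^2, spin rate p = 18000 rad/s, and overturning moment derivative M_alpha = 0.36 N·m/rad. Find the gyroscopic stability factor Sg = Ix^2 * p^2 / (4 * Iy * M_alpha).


Sg = Ix^2 * p^2 / (4 * Iy * M_alpha) = (61e-9)^2 * 18000^2 / (4 * 57e-8 * 0.36) = 1.469

1.469


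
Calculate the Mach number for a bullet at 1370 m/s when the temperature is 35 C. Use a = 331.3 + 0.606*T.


a = 331.3 + 0.606*(35) = 352.51 m/s
M = v/a = 1370/352.51 = 3.886

3.886


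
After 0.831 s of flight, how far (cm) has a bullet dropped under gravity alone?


drop = 0.5*g*t^2 = 0.5*9.81*0.831^2 = 3.3872 m ≈ 338.7 cm

338.7 cm


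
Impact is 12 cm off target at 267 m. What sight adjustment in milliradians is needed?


1 mrad subtends 1 cm per 10 m of range, so adj = error_cm / (dist_m / 10) = 12 / (267/10) = 0.4494 mrad

0.4494 mrad


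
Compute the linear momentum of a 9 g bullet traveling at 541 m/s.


p = m*v = 0.009*541 = 4.869 kg·m/s

4.869 kg·m/s


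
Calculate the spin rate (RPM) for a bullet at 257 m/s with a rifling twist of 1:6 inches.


twist_m = 6*0.0254 = 0.1524 m
spin = v/twist = 257/0.1524 = 1686.352 rev/s
RPM = spin*60 = 1686.352*60 ≈ 101181 RPM

101181 RPM


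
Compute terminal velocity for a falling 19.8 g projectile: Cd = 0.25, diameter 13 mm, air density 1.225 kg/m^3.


A = pi*(d/2)^2 = pi*(13/2000)^2 = 1.32732e-04 m^2
vt = sqrt(2mg/(Cd*rho*A)) = sqrt(2*0.0198*9.81/(0.25 * 1.225 * 1.32732e-04)) = 97.76 m/s

97.76 m/s


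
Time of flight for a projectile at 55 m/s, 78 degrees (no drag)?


T = 2*v0*sin(theta)/g = 2*55*sin(78°)/9.81 = 10.97 s

10.97 s


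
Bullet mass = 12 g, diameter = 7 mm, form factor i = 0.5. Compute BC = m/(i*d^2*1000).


BC = m/(i*d^2*1000) = 12/(0.5 * 7^2 * 1000) = 0.0004898

0.0004898


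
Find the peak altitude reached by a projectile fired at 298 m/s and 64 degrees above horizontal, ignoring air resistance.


H = (v0*sin(theta))^2 / (2g) = (298*sin(64°))^2 / (2*9.81) = 3656 m

3656 m


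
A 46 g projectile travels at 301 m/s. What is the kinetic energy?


E = 0.5*m*v^2 = 0.5*0.046*301^2 = 2084 J

2084 J


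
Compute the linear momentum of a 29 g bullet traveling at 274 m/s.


p = m*v = 0.029*274 = 7.946 kg·m/s

7.946 kg·m/s


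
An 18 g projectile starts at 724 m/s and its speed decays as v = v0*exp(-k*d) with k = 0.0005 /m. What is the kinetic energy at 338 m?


v = v0*exp(-k*d) = 724*exp(-0.0005*338) = 611.424 m/s
E = 0.5*m*v^2 = 0.5*0.018*611.424^2 = 3365 J

3365 J


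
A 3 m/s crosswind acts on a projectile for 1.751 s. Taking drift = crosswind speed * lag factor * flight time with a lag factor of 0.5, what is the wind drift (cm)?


drift = v_wind * lag * t = 3 * 0.5 * 1.751 = 2.6265 m ≈ 262.6 cm

262.6 cm


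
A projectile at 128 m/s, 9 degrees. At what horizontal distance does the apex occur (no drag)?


R = v0^2*sin(2*theta)/g = 128^2*sin(2*9°)/9.81 = 516.099 m
apex_dist = R/2 = 516.099/2 = 258 m

258 m


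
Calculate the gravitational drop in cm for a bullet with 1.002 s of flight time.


drop = 0.5*g*t^2 = 0.5*9.81*1.002^2 = 4.92464 m ≈ 492.5 cm

492.5 cm


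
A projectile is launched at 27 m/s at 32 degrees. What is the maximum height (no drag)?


H = (v0*sin(theta))^2 / (2g) = (27*sin(32°))^2 / (2*9.81) = 10.43 m

10.43 m


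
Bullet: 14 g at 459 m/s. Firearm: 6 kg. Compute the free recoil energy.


v_r = m_p*v_p/m_gun = 0.014*459/6 = 1.071 m/s, E_r = 0.5*m_gun*v_r^2 = 0.5*6*1.071^2 = 3.441 J

3.441 J


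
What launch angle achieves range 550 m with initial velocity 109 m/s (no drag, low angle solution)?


sin(2*theta) = R*g/v0^2 = 550*9.81/109^2 = 0.454128, theta = arcsin(0.454128)/2 = 13.5°

13.5 degrees


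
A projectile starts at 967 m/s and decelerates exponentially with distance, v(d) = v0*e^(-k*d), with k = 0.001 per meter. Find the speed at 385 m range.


v = v0*exp(-k*d) = 967*exp(-0.001*385) = 658 m/s

658 m/s


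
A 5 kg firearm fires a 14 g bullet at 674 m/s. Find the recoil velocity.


v_recoil = m_p * v_p / m_gun = 0.014 * 674 / 5 = 1.887 m/s

1.887 m/s


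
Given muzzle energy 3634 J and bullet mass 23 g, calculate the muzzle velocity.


v = sqrt(2*E/m) = sqrt(2*3634/0.023) = 562.1 m/s

562.1 m/s


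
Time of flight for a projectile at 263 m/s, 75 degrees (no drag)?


T = 2*v0*sin(theta)/g = 2*263*sin(75°)/9.81 = 51.79 s

51.79 s


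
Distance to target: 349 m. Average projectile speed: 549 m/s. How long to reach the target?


t = d/v = 349/549 = 0.6357 s

0.6357 s


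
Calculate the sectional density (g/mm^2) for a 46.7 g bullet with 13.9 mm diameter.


SD = m/d^2 = 46.7/13.9^2 = 0.2417 g/mm^2

0.2417 g/mm^2


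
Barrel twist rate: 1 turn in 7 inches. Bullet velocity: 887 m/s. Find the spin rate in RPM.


twist_m = 7*0.0254 = 0.1778 m
spin = v/twist = 887/0.1778 = 4988.751 rev/s
RPM = spin*60 = 4988.751*60 ≈ 299325 RPM

299325 RPM


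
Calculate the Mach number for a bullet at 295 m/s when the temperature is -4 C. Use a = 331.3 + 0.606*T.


a = 331.3 + 0.606*(-4) = 328.876 m/s
M = v/a = 295/328.876 = 0.897

0.897


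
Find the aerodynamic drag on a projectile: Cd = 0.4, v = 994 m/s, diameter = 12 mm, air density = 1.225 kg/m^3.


A = pi*(d/2)^2 = pi*(12/2000)^2 = 1.13097e-04 m^2
Fd = 0.5*Cd*rho*A*v^2 = 0.5*0.4*1.225*1.13097e-04*994^2 = 27.38 N

27.38 N


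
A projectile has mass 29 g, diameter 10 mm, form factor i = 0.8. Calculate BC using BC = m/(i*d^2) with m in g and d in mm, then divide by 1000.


BC = m/(i*d^2*1000) = 29/(0.8 * 10^2 * 1000) = 0.0003625

0.0003625


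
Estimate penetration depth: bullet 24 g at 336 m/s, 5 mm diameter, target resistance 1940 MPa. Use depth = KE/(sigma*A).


A = pi*(d/2)^2 = pi*(5/2)^2 = 19.635 mm^2
E = 0.5*m*v^2 = 0.5*0.024*336^2 = 1354.75 J
depth = E/(sigma*A) = 1354.75 J / (1940 MPa * 19.635 mm^2) = 1354.75/(1940 * 19.635) m = 0.0355654 m ≈ 35.57 mm

35.57 mm


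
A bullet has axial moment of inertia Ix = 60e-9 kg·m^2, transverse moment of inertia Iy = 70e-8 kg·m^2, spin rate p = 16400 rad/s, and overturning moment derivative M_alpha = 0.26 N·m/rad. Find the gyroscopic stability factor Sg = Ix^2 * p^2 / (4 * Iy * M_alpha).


Sg = Ix^2 * p^2 / (4 * Iy * M_alpha) = (60e-9)^2 * 16400^2 / (4 * 70e-8 * 0.26) = 1.33

1.33


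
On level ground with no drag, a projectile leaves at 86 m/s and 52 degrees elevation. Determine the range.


R = v0^2 * sin(2*theta) / g = 86^2 * sin(2*52°) / 9.81 = 731.5 m

731.5 m


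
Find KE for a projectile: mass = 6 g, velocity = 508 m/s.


E = 0.5*m*v^2 = 0.5*0.006*508^2 = 774.2 J

774.2 J


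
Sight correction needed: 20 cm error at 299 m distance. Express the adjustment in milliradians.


1 mrad subtends 1 cm per 10 m of range, so adj = error_cm / (dist_m / 10) = 20 / (299/10) = 0.6689 mrad

0.6689 mrad


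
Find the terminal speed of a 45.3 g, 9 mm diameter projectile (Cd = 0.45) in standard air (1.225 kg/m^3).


A = pi*(d/2)^2 = pi*(9/2000)^2 = 6.36173e-05 m^2
vt = sqrt(2mg/(Cd*rho*A)) = sqrt(2*0.0453*9.81/(0.45 * 1.225 * 6.36173e-05)) = 159.2 m/s

159.2 m/s


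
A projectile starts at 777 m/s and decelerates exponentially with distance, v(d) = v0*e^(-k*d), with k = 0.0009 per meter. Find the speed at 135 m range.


v = v0*exp(-k*d) = 777*exp(-0.0009*135) = 688.1 m/s

688.1 m/s


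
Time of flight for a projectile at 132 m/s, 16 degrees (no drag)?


T = 2*v0*sin(theta)/g = 2*132*sin(16°)/9.81 = 7.418 s

7.418 s


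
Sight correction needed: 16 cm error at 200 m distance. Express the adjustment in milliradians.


1 mrad subtends 1 cm per 10 m of range, so adj = error_cm / (dist_m / 10) = 16 / (200/10) = 0.8 mrad

0.8 mrad


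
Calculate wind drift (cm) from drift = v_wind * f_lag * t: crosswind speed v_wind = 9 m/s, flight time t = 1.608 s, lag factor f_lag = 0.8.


drift = v_wind * lag * t = 9 * 0.8 * 1.608 = 11.5776 m ≈ 1158 cm

1158 cm


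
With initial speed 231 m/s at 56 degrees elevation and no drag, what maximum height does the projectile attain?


H = (v0*sin(theta))^2 / (2g) = (231*sin(56°))^2 / (2*9.81) = 1869 m

1869 m


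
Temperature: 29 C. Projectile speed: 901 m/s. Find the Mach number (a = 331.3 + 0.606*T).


a = 331.3 + 0.606*(29) = 348.874 m/s
M = v/a = 901/348.874 = 2.583

2.583


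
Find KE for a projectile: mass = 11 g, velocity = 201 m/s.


E = 0.5*m*v^2 = 0.5*0.011*201^2 = 222.2 J

222.2 J


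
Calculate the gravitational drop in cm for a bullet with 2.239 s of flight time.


drop = 0.5*g*t^2 = 0.5*9.81*2.239^2 = 24.5894 m ≈ 2459 cm

2459 cm


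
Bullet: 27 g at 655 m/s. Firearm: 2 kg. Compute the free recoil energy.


v_r = m_p*v_p/m_gun = 0.027*655/2 = 8.8425 m/s, E_r = 0.5*m_gun*v_r^2 = 0.5*2*8.8425^2 = 78.19 J

78.19 J


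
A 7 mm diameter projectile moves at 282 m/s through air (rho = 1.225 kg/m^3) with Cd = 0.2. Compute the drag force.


A = pi*(d/2)^2 = pi*(7/2000)^2 = 3.84845e-05 m^2
Fd = 0.5*Cd*rho*A*v^2 = 0.5*0.2*1.225*3.84845e-05*282^2 = 0.3749 N

0.3749 N


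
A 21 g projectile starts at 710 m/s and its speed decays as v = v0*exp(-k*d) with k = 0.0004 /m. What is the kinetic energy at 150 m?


v = v0*exp(-k*d) = 710*exp(-0.0004*150) = 668.653 m/s
E = 0.5*m*v^2 = 0.5*0.021*668.653^2 = 4695 J

4695 J


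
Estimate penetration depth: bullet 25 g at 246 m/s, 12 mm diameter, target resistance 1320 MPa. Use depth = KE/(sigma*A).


A = pi*(d/2)^2 = pi*(12/2)^2 = 113.097 mm^2
E = 0.5*m*v^2 = 0.5*0.025*246^2 = 756.45 J
depth = E/(sigma*A) = 756.45 J / (1320 MPa * 113.097 mm^2) = 756.45/(1320 * 113.097) m = 0.00506704 m ≈ 5.067 mm

5.067 mm


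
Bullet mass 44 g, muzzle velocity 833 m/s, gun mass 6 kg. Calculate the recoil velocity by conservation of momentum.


v_recoil = m_p * v_p / m_gun = 0.044 * 833 / 6 = 6.109 m/s

6.109 m/s


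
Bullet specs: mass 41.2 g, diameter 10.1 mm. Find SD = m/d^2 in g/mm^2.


SD = m/d^2 = 41.2/10.1^2 = 0.4039 g/mm^2

0.4039 g/mm^2


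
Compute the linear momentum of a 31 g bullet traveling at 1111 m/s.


p = m*v = 0.031*1111 = 34.44 kg·m/s

34.44 kg·m/s


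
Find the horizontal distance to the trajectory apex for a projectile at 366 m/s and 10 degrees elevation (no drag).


R = v0^2*sin(2*theta)/g = 366^2*sin(2*10°)/9.81 = 4670.3 m
apex_dist = R/2 = 4670.3/2 = 2335 m

2335 m


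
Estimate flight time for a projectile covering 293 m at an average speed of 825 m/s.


t = d/v = 293/825 = 0.3552 s

0.3552 s


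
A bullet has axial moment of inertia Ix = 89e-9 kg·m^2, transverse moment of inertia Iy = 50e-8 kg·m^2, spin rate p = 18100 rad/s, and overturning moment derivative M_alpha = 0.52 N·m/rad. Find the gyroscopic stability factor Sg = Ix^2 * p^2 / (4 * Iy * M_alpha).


Sg = Ix^2 * p^2 / (4 * Iy * M_alpha) = (89e-9)^2 * 18100^2 / (4 * 50e-8 * 0.52) = 2.495

2.495


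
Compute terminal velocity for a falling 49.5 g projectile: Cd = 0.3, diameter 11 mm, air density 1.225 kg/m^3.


A = pi*(d/2)^2 = pi*(11/2000)^2 = 9.50332e-05 m^2
vt = sqrt(2mg/(Cd*rho*A)) = sqrt(2*0.0495*9.81/(0.3 * 1.225 * 9.50332e-05)) = 166.8 m/s

166.8 m/s


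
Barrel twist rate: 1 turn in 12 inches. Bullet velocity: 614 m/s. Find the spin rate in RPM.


twist_m = 12*0.0254 = 0.3048 m
spin = v/twist = 614/0.3048 = 2014.436 rev/s
RPM = spin*60 = 2014.436*60 ≈ 120866 RPM

120866 RPM


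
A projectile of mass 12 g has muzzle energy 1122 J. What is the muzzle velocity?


v = sqrt(2*E/m) = sqrt(2*1122/0.012) = 432.4 m/s

432.4 m/s


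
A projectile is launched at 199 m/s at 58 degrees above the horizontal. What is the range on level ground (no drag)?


R = v0^2 * sin(2*theta) / g = 199^2 * sin(2*58°) / 9.81 = 3628 m

3628 m


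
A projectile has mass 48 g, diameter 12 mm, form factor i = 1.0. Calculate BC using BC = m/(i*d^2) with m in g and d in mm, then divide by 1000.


BC = m/(i*d^2*1000) = 48/(1.0 * 12^2 * 1000) = 0.0003333

0.0003333


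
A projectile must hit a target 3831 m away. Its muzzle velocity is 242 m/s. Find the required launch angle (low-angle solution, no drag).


sin(2*theta) = R*g/v0^2 = 3831*9.81/242^2 = 0.641727, theta = arcsin(0.641727)/2 = 19.96°

19.96 degrees


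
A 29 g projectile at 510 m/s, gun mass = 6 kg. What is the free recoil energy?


v_r = m_p*v_p/m_gun = 0.029*510/6 = 2.465 m/s, E_r = 0.5*m_gun*v_r^2 = 0.5*6*2.465^2 = 18.23 J

18.23 J


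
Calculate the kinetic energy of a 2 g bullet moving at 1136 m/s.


E = 0.5*m*v^2 = 0.5*0.002*1136^2 = 1290 J

1290 J


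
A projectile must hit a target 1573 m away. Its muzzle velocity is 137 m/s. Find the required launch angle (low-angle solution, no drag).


sin(2*theta) = R*g/v0^2 = 1573*9.81/137^2 = 0.82216, theta = arcsin(0.82216)/2 = 27.65°

27.65 degrees


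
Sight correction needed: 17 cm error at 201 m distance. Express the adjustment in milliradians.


1 mrad subtends 1 cm per 10 m of range, so adj = error_cm / (dist_m / 10) = 17 / (201/10) = 0.8458 mrad

0.8458 mrad


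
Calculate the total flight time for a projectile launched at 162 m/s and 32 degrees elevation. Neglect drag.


T = 2*v0*sin(theta)/g = 2*162*sin(32°)/9.81 = 17.5 s

17.5 s


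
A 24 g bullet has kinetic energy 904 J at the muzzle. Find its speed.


v = sqrt(2*E/m) = sqrt(2*904/0.024) = 274.5 m/s

274.5 m/s


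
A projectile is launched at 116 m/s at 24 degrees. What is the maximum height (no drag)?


H = (v0*sin(theta))^2 / (2g) = (116*sin(24°))^2 / (2*9.81) = 113.5 m

113.5 m


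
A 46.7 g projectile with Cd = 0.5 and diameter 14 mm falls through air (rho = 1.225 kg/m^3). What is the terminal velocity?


A = pi*(d/2)^2 = pi*(14/2000)^2 = 1.53938e-04 m^2
vt = sqrt(2mg/(Cd*rho*A)) = sqrt(2*0.0467*9.81/(0.5 * 1.225 * 1.53938e-04)) = 98.58 m/s

98.58 m/s


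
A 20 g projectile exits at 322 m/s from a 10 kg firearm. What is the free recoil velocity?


v_recoil = m_p * v_p / m_gun = 0.02 * 322 / 10 = 0.644 m/s

0.644 m/s


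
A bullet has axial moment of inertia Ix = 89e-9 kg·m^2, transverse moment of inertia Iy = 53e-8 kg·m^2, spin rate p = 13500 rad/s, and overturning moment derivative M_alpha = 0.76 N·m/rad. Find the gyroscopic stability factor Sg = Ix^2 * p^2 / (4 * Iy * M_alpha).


Sg = Ix^2 * p^2 / (4 * Iy * M_alpha) = (89e-9)^2 * 13500^2 / (4 * 53e-8 * 0.76) = 0.896

0.896


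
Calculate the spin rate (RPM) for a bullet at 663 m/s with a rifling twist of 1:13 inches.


twist_m = 13*0.0254 = 0.3302 m
spin = v/twist = 663/0.3302 = 2007.874 rev/s
RPM = spin*60 = 2007.874*60 ≈ 120472 RPM

120472 RPM


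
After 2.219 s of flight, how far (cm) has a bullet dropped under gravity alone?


drop = 0.5*g*t^2 = 0.5*9.81*2.219^2 = 24.152 m ≈ 2415 cm

2415 cm


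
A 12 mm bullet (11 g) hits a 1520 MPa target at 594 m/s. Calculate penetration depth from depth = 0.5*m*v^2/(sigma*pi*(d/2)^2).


A = pi*(d/2)^2 = pi*(12/2)^2 = 113.097 mm^2
E = 0.5*m*v^2 = 0.5*0.011*594^2 = 1940.6 J
depth = E/(sigma*A) = 1940.6 J / (1520 MPa * 113.097 mm^2) = 1940.6/(1520 * 113.097) m = 0.0112886 m ≈ 11.29 mm

11.29 mm


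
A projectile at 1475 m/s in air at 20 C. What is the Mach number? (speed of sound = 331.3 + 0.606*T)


a = 331.3 + 0.606*(20) = 343.42 m/s
M = v/a = 1475/343.42 = 4.295

4.295


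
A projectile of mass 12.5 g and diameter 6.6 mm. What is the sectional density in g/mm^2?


SD = m/d^2 = 12.5/6.6^2 = 0.287 g/mm^2

0.287 g/mm^2


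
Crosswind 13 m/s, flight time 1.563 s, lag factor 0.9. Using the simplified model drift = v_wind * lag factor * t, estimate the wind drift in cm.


drift = v_wind * lag * t = 13 * 0.9 * 1.563 = 18.2871 m ≈ 1829 cm

1829 cm


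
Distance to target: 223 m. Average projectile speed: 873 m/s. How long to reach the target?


t = d/v = 223/873 = 0.2554 s

0.2554 s


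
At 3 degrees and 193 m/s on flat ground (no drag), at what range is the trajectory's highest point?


R = v0^2*sin(2*theta)/g = 193^2*sin(2*3°)/9.81 = 396.899 m
apex_dist = R/2 = 396.899/2 = 198.4 m

198.4 m


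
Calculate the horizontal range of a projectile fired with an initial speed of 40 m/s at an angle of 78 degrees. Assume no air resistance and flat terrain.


R = v0^2 * sin(2*theta) / g = 40^2 * sin(2*78°) / 9.81 = 66.34 m

66.34 m


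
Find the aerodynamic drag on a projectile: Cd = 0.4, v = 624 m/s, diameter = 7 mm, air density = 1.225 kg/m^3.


A = pi*(d/2)^2 = pi*(7/2000)^2 = 3.84845e-05 m^2
Fd = 0.5*Cd*rho*A*v^2 = 0.5*0.4*1.225*3.84845e-05*624^2 = 3.671 N

3.671 N


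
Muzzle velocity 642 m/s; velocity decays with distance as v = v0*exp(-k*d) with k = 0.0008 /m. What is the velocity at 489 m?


v = v0*exp(-k*d) = 642*exp(-0.0008*489) = 434.1 m/s

434.1 m/s


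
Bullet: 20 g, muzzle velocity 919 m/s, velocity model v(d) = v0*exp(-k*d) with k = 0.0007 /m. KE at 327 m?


v = v0*exp(-k*d) = 919*exp(-0.0007*327) = 730.98 m/s
E = 0.5*m*v^2 = 0.5*0.02*730.98^2 = 5343 J

5343 J


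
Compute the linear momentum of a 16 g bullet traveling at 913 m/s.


p = m*v = 0.016*913 = 14.61 kg·m/s

14.61 kg·m/s
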